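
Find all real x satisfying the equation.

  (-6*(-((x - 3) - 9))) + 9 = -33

Step 1. [(-6*(-((x - 3) - 9))) + 9 = -33] subtract 9: x sits inside (… + 9), so sub: -6*(-((x - 3) - 9)) = -42.
Step 2. [-6*(-((x - 3) - 9)) = -42] -6 out front; divide by -6 ⇒ div: -((x - 3) - 9) = 7.
Step 3. [-((x - 3) - 9) = 7] flip signs both sides. So neg: (x - 3) - 9 = -7.
Step 4. [(x - 3) - 9 = -7] add 9: x sits inside (… - 9), so sub: x - 3 = 2.
Step 5. [x - 3 = 2] add 3: x sits inside (… - 3) ⇒ sub: x = 5.

Answer: x ∈ {5}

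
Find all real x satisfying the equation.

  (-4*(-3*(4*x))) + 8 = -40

Step 1. [(-4*(-3*(4*x))) + 8 = -40] +8 is outermost — subtract 8 both sides. So sub: -4*(-3*(4*x)) = -48.
Step 2. [-4*(-3*(4*x)) = -48] -4 out front; divide by -4, so div: -3*(4*x) = 12.
Step 3. [-3*(4*x) = 12] -3·(inner) — divide through by -3, so div: 4*x = -4.
Step 4. [4*x = -4] LHS = 4·(…); ÷4 both sides. So div: x = -1.

Answer: x ∈ {-1}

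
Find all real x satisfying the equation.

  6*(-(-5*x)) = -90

Step 1. [6*(-(-5*x)) = -90] 6·(inner) — divide through by 6. So div: -(-5*x) = -15.
Step 2. [-(-5*x) = -15] flip signs both sides, so neg: -5*x = 15.
Step 3. [-5*x = 15] leading coefficient -5: divide by -5. So div: x = -3.

Answer: x ∈ {-3}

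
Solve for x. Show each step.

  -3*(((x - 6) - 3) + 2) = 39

Step 1. [-3*(((x - 6) - 3) + 2) = 39] divide by the outer -3, so div: ((x - 6) - 3) + 2 = -13.
Step 2. [((x - 6) - 3) + 2 = -13] 2 comes off first (subtract 2). So sub: (x - 6) - 3 = -15.
Step 3. [(x - 6) - 3 = -15] the outer -3 inverts by adding 3 ⇒ sub: x - 6 = -12.
Step 4. [x - 6 = -12] -6 is outermost — add 6 both sides, so sub: x = -6.

Answer: x ∈ {-6}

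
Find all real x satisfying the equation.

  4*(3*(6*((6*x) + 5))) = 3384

Step 1. [4*(3*(6*((6*x) + 5))) = 3384] divide by the outer 4. So div: 3*(6*((6*x) + 5)) = 846.
Step 2. [3*(6*((6*x) + 5)) = 846] LHS = 3·(…); ÷3 both sides. So div: 6*((6*x) + 5) = 282.
Step 3. [6*((6*x) + 5) = 282] leading coefficient 6: divide by 6 ⇒ div: (6*x) + 5 = 47.
Step 4. [(6*x) + 5 = 47] 5 comes off first (subtract 5) ⇒ sub: 6*x = 42.
Step 5. [6*x = 42] 6·(inner) — divide through by 6. So div: x = 7.

Answer: x ∈ {7}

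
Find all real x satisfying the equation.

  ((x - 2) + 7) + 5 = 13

Step 1. [((x - 2) + 7) + 5 = 13] peel the +5: subtract 5 from each side. So sub: (x - 2) + 7 = 8.
Step 2. [(x - 2) + 7 = 8] peel the +7: subtract 7 from each side ⇒ sub: x - 2 = 1.
Step 3. [x - 2 = 1] the outer -2 inverts by adding 2. So sub: x = 3.

Answer: x ∈ {3}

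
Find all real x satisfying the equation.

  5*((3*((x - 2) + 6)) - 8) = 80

Step 1. [5*((3*((x - 2) + 6)) - 8) = 80] divide by the outer 5 ⇒ div: (3*((x - 2) + 6)) - 8 = 16.
Step 2. [(3*((x - 2) + 6)) - 8 = 16] peel the -8: add 8 from each side. So sub: 3*((x - 2) + 6) = 24.
Step 3. [3*((x - 2) + 6) = 24] 3·(inner) — divide through by 3 ⇒ div: (x - 2) + 6 = 8.
Step 4. [(x - 2) + 6 = 8] 6 comes off first (subtract 6). So sub: x - 2 = 2.
Step 5. [x - 2 = 2] -2 is outermost — add 2 both sides. So sub: x = 4.

Answer: x ∈ {4}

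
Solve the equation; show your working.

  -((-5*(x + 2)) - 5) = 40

Step 1. [-((-5*(x + 2)) - 5) = 40] LHS negated; negate both sides, so neg: (-5*(x + 2)) - 5 = -40.
Step 2. [(-5*(x + 2)) - 5 = -40] the outer -5 inverts by adding 5. So sub: -5*(x + 2) = -35.
Step 3. [-5*(x + 2) = -35] -5 out front; divide by -5, so div: x + 2 = 7.
Step 4. [x + 2 = 7] the outer +2 inverts by subtracting 2 ⇒ sub: x = 5.

Answer: x ∈ {5}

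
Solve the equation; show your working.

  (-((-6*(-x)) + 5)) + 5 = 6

Step 1. [(-((-6*(-x)) + 5)) + 5 = 6] peel the +5: subtract 5 from each side. So sub: -((-6*(-x)) + 5) = 1.
Step 2. [-((-6*(-x)) + 5) = 1] LHS negated; negate both sides. So neg: (-6*(-x)) + 5 = -1.
Step 3. [(-6*(-x)) + 5 = -1] subtract 5: x sits inside (… + 5). So sub: -6*(-x) = -6.
Step 4. [-6*(-x) = -6] LHS = -6·(…); ÷-6 both sides ⇒ div: -x = 1.
Step 5. [-x = 1] flip signs both sides ⇒ neg: x = -1.

Answer: x ∈ {-1}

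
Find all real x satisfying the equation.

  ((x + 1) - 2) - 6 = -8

Step 1. [((x + 1) - 2) - 6 = -8] 6 comes off first (add 6). So sub: (x + 1) - 2 = -2.
Step 2. [(x + 1) - 2 = -2] peel the -2: add 2 from each side, so sub: x + 1 = 0.
Step 3. [x + 1 = 0] peel the +1: subtract 1 from each side ⇒ sub: x = -1.

Answer: x ∈ {-1}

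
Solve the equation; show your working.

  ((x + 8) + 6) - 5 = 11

Step 1. [((x + 8) + 6) - 5 = 11] -5 is outermost — add 5 both sides ⇒ sub: (x + 8) + 6 = 16.
Step 2. [(x + 8) + 6 = 16] the outer +6 inverts by subtracting 6 ⇒ sub: x + 8 = 10.
Step 3. [x + 8 = 10] subtract 8: x sits inside (… + 8). So sub: x = 2.

Answer: x ∈ {2}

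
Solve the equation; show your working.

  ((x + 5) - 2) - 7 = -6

Step 1. [((x + 5) - 2) - 7 = -6] 7 comes off first (add 7). So sub: (x + 5) - 2 = 1.
Step 2. [(x + 5) - 2 = 1] peel the -2: add 2 from each side ⇒ sub: x + 5 = 3.
Step 3. [x + 5 = 3] subtract 5: x sits inside (… + 5) ⇒ sub: x = -2.

Answer: x ∈ {-2}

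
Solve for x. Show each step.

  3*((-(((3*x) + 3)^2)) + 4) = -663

Step 1. [3*((-(((3*x) + 3)^2)) + 4) = -663] leading coefficient 3: divide by 3, so div: (-(((3*x) + 3)^2)) + 4 = -221.
Step 2. [(-(((3*x) + 3)^2)) + 4 = -221] 4 comes off first (subtract 4), so sub: -(((3*x) + 3)^2) = -225.
Step 3. [-(((3*x) + 3)^2) = -225] flip signs both sides. So neg: ((3*x) + 3)^2 = 225.
Step 4. [((3*x) + 3)^2 = 225] LHS squared, RHS 225 ≥ 0: apply √ (±), so sqrt: (3*x) + 3 = 15 or -15.
Step 5. [(3*x) + 3 = 15 or -15] 3 divides every term; factor it out ⇒ factor: x + 1 = 5 or -5.
Step 6. [x + 1 = 5 or -5] +1 is outermost — subtract 1 both sides ⇒ sub: x = 4 or -6.

Answer: x ∈ {-6, 4}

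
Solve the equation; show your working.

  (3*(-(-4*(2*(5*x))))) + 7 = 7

Step 1. [(3*(-(-4*(2*(5*x))))) + 7 = 7] the outer +7 inverts by subtracting 7 ⇒ sub: 3*(-(-4*(2*(5*x)))) = 0.
Step 2. [3*(-(-4*(2*(5*x)))) = 0] leading coefficient 3: divide by 3. So div: -(-4*(2*(5*x))) = 0.
Step 3. [-(-4*(2*(5*x))) = 0] leading − — multiply by −1 ⇒ neg: -4*(2*(5*x)) = 0.
Step 4. [-4*(2*(5*x)) = 0] divide by the outer -4. So div: 2*(5*x) = 0.
Step 5. [2*(5*x) = 0] 2·(inner) — divide through by 2 ⇒ div: 5*x = 0.
Step 6. [5*x = 0] 5·(inner) — divide through by 5. So div: x = 0.

Answer: x ∈ {0}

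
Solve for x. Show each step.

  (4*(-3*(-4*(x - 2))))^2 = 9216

Step 1. [(4*(-3*(-4*(x - 2))))^2 = 9216] 9216 ≥ 0, LHS is (·)² — take ±√. So sqrt: 4*(-3*(-4*(x - 2))) = 96 or -96.
Step 2. [4*(-3*(-4*(x - 2))) = 96 or -96] leading coefficient 4: divide by 4. So div: -3*(-4*(x - 2)) = 24 or -24.
Step 3. [-3*(-4*(x - 2)) = 24 or -24] divide by the outer -3. So div: -4*(x - 2) = -8 or 8.
Step 4. [-4*(x - 2) = -8 or 8] divide by the outer -4. So div: x - 2 = 2 or -2.
Step 5. [x - 2 = 2 or -2] 2 comes off first (add 2). So sub: x = 4 or 0.

Answer: x ∈ {0, 4}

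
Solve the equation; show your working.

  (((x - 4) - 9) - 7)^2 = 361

Step 1. [(((x - 4) - 9) - 7)^2 = 361] √ both sides: 361 ≥ 0 gives two branches ⇒ sqrt: ((x - 4) - 9) - 7 = 19 or -19.
Step 2. [((x - 4) - 9) - 7 = 19 or -19] 7 comes off first (add 7), so sub: (x - 4) - 9 = 26 or -12.
Step 3. [(x - 4) - 9 = 26 or -12] the outer -9 inverts by adding 9 ⇒ sub: x - 4 = 35 or -3.
Step 4. [x - 4 = 35 or -3] 4 comes off first (add 4). So sub: x = 39 or 1.

Answer: x ∈ {1, 39}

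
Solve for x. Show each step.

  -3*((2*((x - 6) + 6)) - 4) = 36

Step 1. [-3*((2*((x - 6) + 6)) - 4) = 36] -3 out front; divide by -3. So div: (2*((x - 6) + 6)) - 4 = -12.
Step 2. [(2*((x - 6) + 6)) - 4 = -12] common factor 2 (LHS and -12) — divide through, so factor: ((x - 6) + 6) - 2 = -6.
Step 3. [((x - 6) + 6) - 2 = -6] -2 is outermost — add 2 both sides. So sub: (x - 6) + 6 = -4.
Step 4. [(x - 6) + 6 = -4] subtract 6: x sits inside (… + 6). So sub: x - 6 = -10.
Step 5. [x - 6 = -10] peel the -6: add 6 from each side. So sub: x = -4.

Answer: x ∈ {-4}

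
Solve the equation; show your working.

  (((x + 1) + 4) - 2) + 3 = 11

Step 1. [(((x + 1) + 4) - 2) + 3 = 11] subtract 3: x sits inside (… + 3), so sub: ((x + 1) + 4) - 2 = 8.
Step 2. [((x + 1) + 4) - 2 = 8] 2 comes off first (add 2). So sub: (x + 1) + 4 = 10.
Step 3. [(x + 1) + 4 = 10] the outer +4 inverts by subtracting 4, so sub: x + 1 = 6.
Step 4. [x + 1 = 6] the outer +1 inverts by subtracting 1. So sub: x = 5.

Answer: x ∈ {5}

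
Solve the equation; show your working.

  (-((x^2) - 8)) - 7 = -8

Step 1. [(-((x^2) - 8)) - 7 = -8] -7 is outermost — add 7 both sides ⇒ sub: -((x^2) - 8) = -1.
Step 2. [-((x^2) - 8) = -1] leading − — multiply by −1. So neg: (x^2) - 8 = 1.
Step 3. [(x^2) - 8 = 1] the outer -8 inverts by adding 8 ⇒ sub: x^2 = 9.
Step 4. [x^2 = 9] LHS squared, RHS 9 ≥ 0: apply √ (±) ⇒ sqrt: x = 3 or -3.

Answer: x ∈ {-3, 3}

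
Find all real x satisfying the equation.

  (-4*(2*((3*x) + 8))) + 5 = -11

Step 1. [(-4*(2*((3*x) + 8))) + 5 = -11] 5 comes off first (subtract 5) ⇒ sub: -4*(2*((3*x) + 8)) = -16.
Step 2. [-4*(2*((3*x) + 8)) = -16] -4·(inner) — divide through by -4. So div: 2*((3*x) + 8) = 4.
Step 3. [2*((3*x) + 8) = 4] 2 out front; divide by 2 ⇒ div: (3*x) + 8 = 2.
Step 4. [(3*x) + 8 = 2] the outer +8 inverts by subtracting 8 ⇒ sub: 3*x = -6.
Step 5. [3*x = -6] leading coefficient 3: divide by 3. So div: x = -2.

Answer: x ∈ {-2}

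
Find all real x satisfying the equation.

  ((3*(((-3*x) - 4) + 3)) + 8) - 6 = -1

Step 1. [((3*(((-3*x) - 4) + 3)) + 8) - 6 = -1] the outer -6 inverts by adding 6, so sub: (3*(((-3*x) - 4) + 3)) + 8 = 5.
Step 2. [(3*(((-3*x) - 4) + 3)) + 8 = 5] the outer +8 inverts by subtracting 8, so sub: 3*(((-3*x) - 4) + 3) = -3.
Step 3. [3*(((-3*x) - 4) + 3) = -3] divide by the outer 3. So div: ((-3*x) - 4) + 3 = -1.
Step 4. [((-3*x) - 4) + 3 = -1] peel the +3: subtract 3 from each side ⇒ sub: (-3*x) - 4 = -4.
Step 5. [(-3*x) - 4 = -4] 4 comes off first (add 4). So sub: -3*x = 0.
Step 6. [-3*x = 0] divide by the outer -3. So div: x = 0.

Answer: x ∈ {0}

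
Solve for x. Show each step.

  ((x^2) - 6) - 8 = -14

Step 1. [((x^2) - 6) - 8 = -14] peel the -8: add 8 from each side, so sub: (x^2) - 6 = -6.
Step 2. [(x^2) - 6 = -6] -6 is outermost — add 6 both sides ⇒ sub: x^2 = 0.
Step 3. [x^2 = 0] LHS squared, RHS 0 ≥ 0: apply √ (±) ⇒ sqrt: x = 0.

Answer: x ∈ {0}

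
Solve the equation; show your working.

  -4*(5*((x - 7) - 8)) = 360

Step 1. [-4*(5*((x - 7) - 8)) = 360] -4 out front; divide by -4, so div: 5*((x - 7) - 8) = -90.
Step 2. [5*((x - 7) - 8) = -90] LHS = 5·(…); ÷5 both sides, so div: (x - 7) - 8 = -18.
Step 3. [(x - 7) - 8 = -18] the outer -8 inverts by adding 8, so sub: x - 7 = -10.
Step 4. [x - 7 = -10] peel the -7: add 7 from each side ⇒ sub: x = -3.

Answer: x ∈ {-3}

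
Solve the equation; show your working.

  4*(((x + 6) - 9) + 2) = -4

Step 1. [4*(((x + 6) - 9) + 2) = -4] LHS = 4·(…); ÷4 both sides ⇒ div: ((x + 6) - 9) + 2 = -1.
Step 2. [((x + 6) - 9) + 2 = -1] +2 is outermost — subtract 2 both sides. So sub: (x + 6) - 9 = -3.
Step 3. [(x + 6) - 9 = -3] the outer -9 inverts by adding 9 ⇒ sub: x + 6 = 6.
Step 4. [x + 6 = 6] subtract 6: x sits inside (… + 6). So sub: x = 0.

Answer: x ∈ {0}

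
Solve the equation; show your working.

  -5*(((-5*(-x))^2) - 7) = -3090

Step 1. [-5*(((-5*(-x))^2) - 7) = -3090] -5·(inner) — divide through by -5. So div: ((-5*(-x))^2) - 7 = 618.
Step 2. [((-5*(-x))^2) - 7 = 618] the outer -7 inverts by adding 7 ⇒ sub: (-5*(-x))^2 = 625.
Step 3. [(-5*(-x))^2 = 625] √ both sides: 625 ≥ 0 gives two branches. So sqrt: -5*(-x) = 25 or -25.
Step 4. [-5*(-x) = 25 or -25] leading coefficient -5: divide by -5, so div: -x = -5 or 5.
Step 5. [-x = -5 or 5] leading − — multiply by −1. So neg: x = 5 or -5.

Answer: x ∈ {-5, 5}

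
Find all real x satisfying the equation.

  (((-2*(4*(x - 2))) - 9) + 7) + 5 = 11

Step 1. [(((-2*(4*(x - 2))) - 9) + 7) + 5 = 11] peel the +5: subtract 5 from each side. So sub: ((-2*(4*(x - 2))) - 9) + 7 = 6.
Step 2. [((-2*(4*(x - 2))) - 9) + 7 = 6] subtract 7: x sits inside (… + 7) ⇒ sub: (-2*(4*(x - 2))) - 9 = -1.
Step 3. [(-2*(4*(x - 2))) - 9 = -1] 9 comes off first (add 9). So sub: -2*(4*(x - 2)) = 8.
Step 4. [-2*(4*(x - 2)) = 8] LHS = -2·(…); ÷-2 both sides, so div: 4*(x - 2) = -4.
Step 5. [4*(x - 2) = -4] LHS = 4·(…); ÷4 both sides, so div: x - 2 = -1.
Step 6. [x - 2 = -1] the outer -2 inverts by adding 2 ⇒ sub: x = 1.

Answer: x ∈ {1}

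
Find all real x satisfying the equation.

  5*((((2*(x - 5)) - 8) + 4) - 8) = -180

Step 1. [5*((((2*(x - 5)) - 8) + 4) - 8) = -180] 5 out front; divide by 5. So div: (((2*(x - 5)) - 8) + 4) - 8 = -36.
Step 2. [(((2*(x - 5)) - 8) + 4) - 8 = -36] -8 is outermost — add 8 both sides. So sub: ((2*(x - 5)) - 8) + 4 = -28.
Step 3. [((2*(x - 5)) - 8) + 4 = -28] subtract 4: x sits inside (… + 4). So sub: (2*(x - 5)) - 8 = -32.
Step 4. [(2*(x - 5)) - 8 = -32] add 8: x sits inside (… - 8), so sub: 2*(x - 5) = -24.
Step 5. [2*(x - 5) = -24] divide by the outer 2. So div: x - 5 = -12.
Step 6. [x - 5 = -12] add 5: x sits inside (… - 5) ⇒ sub: x = -7.

Answer: x ∈ {-7}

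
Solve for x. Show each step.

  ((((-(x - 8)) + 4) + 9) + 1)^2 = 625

Step 1. [((((-(x - 8)) + 4) + 9) + 1)^2 = 625] 625 ≥ 0, LHS is (·)² — take ±√, so sqrt: (((-(x - 8)) + 4) + 9) + 1 = 25 or -25.
Step 2. [(((-(x - 8)) + 4) + 9) + 1 = 25 or -25] 1 comes off first (subtract 1). So sub: ((-(x - 8)) + 4) + 9 = 24 or -26.
Step 3. [((-(x - 8)) + 4) + 9 = 24 or -26] subtract 9: x sits inside (… + 9). So sub: (-(x - 8)) + 4 = 15 or -35.
Step 4. [(-(x - 8)) + 4 = 15 or -35] the outer +4 inverts by subtracting 4 ⇒ sub: -(x - 8) = 11 or -39.
Step 5. [-(x - 8) = 11 or -39] flip signs both sides, so neg: x - 8 = -11 or 39.
Step 6. [x - 8 = -11 or 39] the outer -8 inverts by adding 8, so sub: x = -3 or 47.

Answer: x ∈ {-3, 47}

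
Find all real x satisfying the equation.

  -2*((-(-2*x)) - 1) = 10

Step 1. [-2*((-(-2*x)) - 1) = 10] LHS = -2·(…); ÷-2 both sides ⇒ div: (-(-2*x)) - 1 = -5.
Step 2. [(-(-2*x)) - 1 = -5] the outer -1 inverts by adding 1, so sub: -(-2*x) = -4.
Step 3. [-(-2*x) = -4] LHS negated; negate both sides, so neg: -2*x = 4.
Step 4. [-2*x = 4] -2·(inner) — divide through by -2, so div: x = -2.

Answer: x ∈ {-2}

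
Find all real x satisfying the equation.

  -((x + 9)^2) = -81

Step 1. [-((x + 9)^2) = -81] LHS negated; negate both sides. So neg: (x + 9)^2 = 81.
Step 2. [(x + 9)^2 = 81] LHS squared, RHS 81 ≥ 0: apply √ (±), so sqrt: x + 9 = 9 or -9.
Step 3. [x + 9 = 9 or -9] peel the +9: subtract 9 from each side ⇒ sub: x = 0 or -18.

Answer: x ∈ {-18, 0}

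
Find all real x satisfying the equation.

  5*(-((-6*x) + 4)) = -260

Step 1. [5*(-((-6*x) + 4)) = -260] 5 out front; divide by 5. So div: -((-6*x) + 4) = -52.
Step 2. [-((-6*x) + 4) = -52] leading − — multiply by −1 ⇒ neg: (-6*x) + 4 = 52.
Step 3. [(-6*x) + 4 = 52] subtract 4: x sits inside (… + 4) ⇒ sub: -6*x = 48.
Step 4. [-6*x = 48] leading coefficient -6: divide by -6. So div: x = -8.

Answer: x ∈ {-8}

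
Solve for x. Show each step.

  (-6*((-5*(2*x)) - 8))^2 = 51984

Step 1. [(-6*((-5*(2*x)) - 8))^2 = 51984] √ both sides: 51984 ≥ 0 gives two branches. So sqrt: -6*((-5*(2*x)) - 8) = 228 or -228.
Step 2. [-6*((-5*(2*x)) - 8) = 228 or -228] LHS = -6·(…); ÷-6 both sides ⇒ div: (-5*(2*x)) - 8 = -38 or 38.
Step 3. [(-5*(2*x)) - 8 = -38 or 38] add 8: x sits inside (… - 8) ⇒ sub: -5*(2*x) = -30 or 46.
Step 4. [-5*(2*x) = -30 or 46] -5·(inner) — divide through by -5, so div: 2*x = 6 or -46/5.
Step 5. [2*x = 6 or -46/5] 2 out front; divide by 2 ⇒ div: x = 3 or -23/5.

Answer: x ∈ {-23/5, 3}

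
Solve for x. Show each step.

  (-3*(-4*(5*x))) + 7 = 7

Step 1. [(-3*(-4*(5*x))) + 7 = 7] peel the +7: subtract 7 from each side ⇒ sub: -3*(-4*(5*x)) = 0.
Step 2. [-3*(-4*(5*x)) = 0] divide by the outer -3, so div: -4*(5*x) = 0.
Step 3. [-4*(5*x) = 0] leading coefficient -4: divide by -4, so div: 5*x = 0.
Step 4. [5*x = 0] 5·(inner) — divide through by 5, so div: x = 0.

Answer: x ∈ {0}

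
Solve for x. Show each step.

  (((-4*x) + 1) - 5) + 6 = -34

Step 1. [(((-4*x) + 1) - 5) + 6 = -34] peel the +6: subtract 6 from each side, so sub: ((-4*x) + 1) - 5 = -40.
Step 2. [((-4*x) + 1) - 5 = -40] 5 comes off first (add 5) ⇒ sub: (-4*x) + 1 = -35.
Step 3. [(-4*x) + 1 = -35] peel the +1: subtract 1 from each side ⇒ sub: -4*x = -36.
Step 4. [-4*x = -36] divide by the outer -4. So div: x = 9.

Answer: x ∈ {9}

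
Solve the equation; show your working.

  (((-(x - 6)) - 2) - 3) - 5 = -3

Step 1. [(((-(x - 6)) - 2) - 3) - 5 = -3] peel the -5: add 5 from each side. So sub: ((-(x - 6)) - 2) - 3 = 2.
Step 2. [((-(x - 6)) - 2) - 3 = 2] peel the -3: add 3 from each side. So sub: (-(x - 6)) - 2 = 5.
Step 3. [(-(x - 6)) - 2 = 5] add 2: x sits inside (… - 2) ⇒ sub: -(x - 6) = 7.
Step 4. [-(x - 6) = 7] flip signs both sides. So neg: x - 6 = -7.
Step 5. [x - 6 = -7] peel the -6: add 6 from each side. So sub: x = -1.

Answer: x ∈ {-1}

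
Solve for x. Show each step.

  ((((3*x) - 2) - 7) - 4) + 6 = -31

Step 1. [((((3*x) - 2) - 7) - 4) + 6 = -31] 6 comes off first (subtract 6). So sub: (((3*x) - 2) - 7) - 4 = -37.
Step 2. [(((3*x) - 2) - 7) - 4 = -37] -4 is outermost — add 4 both sides ⇒ sub: ((3*x) - 2) - 7 = -33.
Step 3. [((3*x) - 2) - 7 = -33] peel the -7: add 7 from each side. So sub: (3*x) - 2 = -26.
Step 4. [(3*x) - 2 = -26] -2 is outermost — add 2 both sides ⇒ sub: 3*x = -24.
Step 5. [3*x = -24] divide by the outer 3 ⇒ div: x = -8.

Answer: x ∈ {-8}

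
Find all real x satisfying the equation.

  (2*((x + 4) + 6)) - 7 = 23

Step 1. [(2*((x + 4) + 6)) - 7 = 23] 7 comes off first (add 7), so sub: 2*((x + 4) + 6) = 30.
Step 2. [2*((x + 4) + 6) = 30] divide by the outer 2. So div: (x + 4) + 6 = 15.
Step 3. [(x + 4) + 6 = 15] +6 is outermost — subtract 6 both sides ⇒ sub: x + 4 = 9.
Step 4. [x + 4 = 9] the outer +4 inverts by subtracting 4. So sub: x = 5.

Answer: x ∈ {5}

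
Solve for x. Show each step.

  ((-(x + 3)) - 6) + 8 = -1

Step 1. [((-(x + 3)) - 6) + 8 = -1] the outer +8 inverts by subtracting 8 ⇒ sub: (-(x + 3)) - 6 = -9.
Step 2. [(-(x + 3)) - 6 = -9] add 6: x sits inside (… - 6), so sub: -(x + 3) = -3.
Step 3. [-(x + 3) = -3] flip signs both sides, so neg: x + 3 = 3.
Step 4. [x + 3 = 3] subtract 3: x sits inside (… + 3) ⇒ sub: x = 0.

Answer: x ∈ {0}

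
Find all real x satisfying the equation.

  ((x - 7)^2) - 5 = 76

Step 1. [((x - 7)^2) - 5 = 76] 5 comes off first (add 5) ⇒ sub: (x - 7)^2 = 81.
Step 2. [(x - 7)^2 = 81] 81 ≥ 0, LHS is (·)² — take ±√ ⇒ sqrt: x - 7 = 9 or -9.
Step 3. [x - 7 = 9 or -9] peel the -7: add 7 from each side, so sub: x = 16 or -2.

Answer: x ∈ {-2, 16}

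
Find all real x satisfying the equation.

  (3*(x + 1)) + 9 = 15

Step 1. [(3*(x + 1)) + 9 = 15] 3 | LHS and 3 | 15: pull 3 out, so factor: (x + 1) + 3 = 5.
Step 2. [(x + 1) + 3 = 5] peel the +3: subtract 3 from each side, so sub: x + 1 = 2.
Step 3. [x + 1 = 2] subtract 1: x sits inside (… + 1), so sub: x = 1.

Answer: x ∈ {1}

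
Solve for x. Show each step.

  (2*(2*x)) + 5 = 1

Step 1. [(2*(2*x)) + 5 = 1] subtract 5: x sits inside (… + 5), so sub: 2*(2*x) = -4.
Step 2. [2*(2*x) = -4] divide by the outer 2. So div: 2*x = -2.
Step 3. [2*x = -2] LHS = 2·(…); ÷2 both sides ⇒ div: x = -1.

Answer: x ∈ {-1}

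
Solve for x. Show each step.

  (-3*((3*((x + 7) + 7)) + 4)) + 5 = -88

Step 1. [(-3*((3*((x + 7) + 7)) + 4)) + 5 = -88] peel the +5: subtract 5 from each side. So sub: -3*((3*((x + 7) + 7)) + 4) = -93.
Step 2. [-3*((3*((x + 7) + 7)) + 4) = -93] leading coefficient -3: divide by -3 ⇒ div: (3*((x + 7) + 7)) + 4 = 31.
Step 3. [(3*((x + 7) + 7)) + 4 = 31] the outer +4 inverts by subtracting 4 ⇒ sub: 3*((x + 7) + 7) = 27.
Step 4. [3*((x + 7) + 7) = 27] divide by the outer 3 ⇒ div: (x + 7) + 7 = 9.
Step 5. [(x + 7) + 7 = 9] peel the +7: subtract 7 from each side ⇒ sub: x + 7 = 2.
Step 6. [x + 7 = 2] 7 comes off first (subtract 7), so sub: x = -5.

Answer: x ∈ {-5}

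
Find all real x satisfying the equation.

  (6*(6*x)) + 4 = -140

Step 1. [(6*(6*x)) + 4 = -140] peel the +4: subtract 4 from each side. So sub: 6*(6*x) = -144.
Step 2. [6*(6*x) = -144] divide by the outer 6. So div: 6*x = -24.
Step 3. [6*x = -24] divide by the outer 6 ⇒ div: x = -4.

Answer: x ∈ {-4}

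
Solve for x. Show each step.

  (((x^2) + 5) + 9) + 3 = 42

Step 1. [(((x^2) + 5) + 9) + 3 = 42] peel the +3: subtract 3 from each side, so sub: ((x^2) + 5) + 9 = 39.
Step 2. [((x^2) + 5) + 9 = 39] subtract 9: x sits inside (… + 9). So sub: (x^2) + 5 = 30.
Step 3. [(x^2) + 5 = 30] peel the +5: subtract 5 from each side, so sub: x^2 = 25.
Step 4. [x^2 = 25] √ both sides: 25 ≥ 0 gives two branches. So sqrt: x = 5 or -5.

Answer: x ∈ {-5, 5}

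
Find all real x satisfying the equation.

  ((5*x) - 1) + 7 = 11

Step 1. [((5*x) - 1) + 7 = 11] peel the +7: subtract 7 from each side. So sub: (5*x) - 1 = 4.
Step 2. [(5*x) - 1 = 4] 1 comes off first (add 1). So sub: 5*x = 5.
Step 3. [5*x = 5] divide by the outer 5, so div: x = 1.

Answer: x ∈ {1}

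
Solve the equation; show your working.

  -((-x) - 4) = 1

Step 1. [-((-x) - 4) = 1] leading − — multiply by −1 ⇒ neg: (-x) - 4 = -1.
Step 2. [(-x) - 4 = -1] the outer -4 inverts by adding 4 ⇒ sub: -x = 3.
Step 3. [-x = 3] flip signs both sides, so neg: x = -3.

Answer: x ∈ {-3}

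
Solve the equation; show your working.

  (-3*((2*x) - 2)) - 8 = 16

Step 1. [(-3*((2*x) - 2)) - 8 = 16] peel the -8: add 8 from each side. So sub: -3*((2*x) - 2) = 24.
Step 2. [-3*((2*x) - 2) = 24] leading coefficient -3: divide by -3, so div: (2*x) - 2 = -8.
Step 3. [(2*x) - 2 = -8] add 2: x sits inside (… - 2). So sub: 2*x = -6.
Step 4. [2*x = -6] LHS = 2·(…); ÷2 both sides ⇒ div: x = -3.

Answer: x ∈ {-3}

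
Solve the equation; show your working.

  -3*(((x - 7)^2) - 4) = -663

Step 1. [-3*(((x - 7)^2) - 4) = -663] divide by the outer -3, so div: ((x - 7)^2) - 4 = 221.
Step 2. [((x - 7)^2) - 4 = 221] add 4: x sits inside (… - 4) ⇒ sub: (x - 7)^2 = 225.
Step 3. [(x - 7)^2 = 225] LHS squared, RHS 225 ≥ 0: apply √ (±) ⇒ sqrt: x - 7 = 15 or -15.
Step 4. [x - 7 = 15 or -15] -7 is outermost — add 7 both sides, so sub: x = 22 or -8.

Answer: x ∈ {-8, 22}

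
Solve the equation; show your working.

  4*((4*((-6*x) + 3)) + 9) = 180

Step 1. [4*((4*((-6*x) + 3)) + 9) = 180] divide by the outer 4 ⇒ div: (4*((-6*x) + 3)) + 9 = 45.
Step 2. [(4*((-6*x) + 3)) + 9 = 45] 9 comes off first (subtract 9). So sub: 4*((-6*x) + 3) = 36.
Step 3. [4*((-6*x) + 3) = 36] divide by the outer 4, so div: (-6*x) + 3 = 9.
Step 4. [(-6*x) + 3 = 9] +3 is outermost — subtract 3 both sides, so sub: -6*x = 6.
Step 5. [-6*x = 6] leading coefficient -6: divide by -6. So div: x = -1.

Answer: x ∈ {-1}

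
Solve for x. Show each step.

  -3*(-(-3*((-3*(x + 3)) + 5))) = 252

Step 1. [-3*(-(-3*((-3*(x + 3)) + 5))) = 252] -3·(inner) — divide through by -3, so div: -(-3*((-3*(x + 3)) + 5)) = -84.
Step 2. [-(-3*((-3*(x + 3)) + 5)) = -84] flip signs both sides, so neg: -3*((-3*(x + 3)) + 5) = 84.
Step 3. [-3*((-3*(x + 3)) + 5) = 84] -3 out front; divide by -3, so div: (-3*(x + 3)) + 5 = -28.
Step 4. [(-3*(x + 3)) + 5 = -28] 5 comes off first (subtract 5), so sub: -3*(x + 3) = -33.
Step 5. [-3*(x + 3) = -33] leading coefficient -3: divide by -3 ⇒ div: x + 3 = 11.
Step 6. [x + 3 = 11] +3 is outermost — subtract 3 both sides, so sub: x = 8.

Answer: x ∈ {8}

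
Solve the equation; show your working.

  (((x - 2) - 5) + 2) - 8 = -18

Step 1. [(((x - 2) - 5) + 2) - 8 = -18] add 8: x sits inside (… - 8) ⇒ sub: ((x - 2) - 5) + 2 = -10.
Step 2. [((x - 2) - 5) + 2 = -10] subtract 2: x sits inside (… + 2) ⇒ sub: (x - 2) - 5 = -12.
Step 3. [(x - 2) - 5 = -12] add 5: x sits inside (… - 5), so sub: x - 2 = -7.
Step 4. [x - 2 = -7] -2 is outermost — add 2 both sides. So sub: x = -5.

Answer: x ∈ {-5}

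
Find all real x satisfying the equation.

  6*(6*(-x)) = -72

Step 1. [6*(6*(-x)) = -72] 6·(inner) — divide through by 6. So div: 6*(-x) = -12.
Step 2. [6*(-x) = -12] 6 out front; divide by 6 ⇒ div: -x = -2.
Step 3. [-x = -2] flip signs both sides ⇒ neg: x = 2.

Answer: x ∈ {2}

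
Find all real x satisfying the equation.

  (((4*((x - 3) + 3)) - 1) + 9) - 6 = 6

Step 1. [(((4*((x - 3) + 3)) - 1) + 9) - 6 = 6] add 6: x sits inside (… - 6). So sub: ((4*((x - 3) + 3)) - 1) + 9 = 12.
Step 2. [((4*((x - 3) + 3)) - 1) + 9 = 12] +9 is outermost — subtract 9 both sides, so sub: (4*((x - 3) + 3)) - 1 = 3.
Step 3. [(4*((x - 3) + 3)) - 1 = 3] the outer -1 inverts by adding 1 ⇒ sub: 4*((x - 3) + 3) = 4.
Step 4. [4*((x - 3) + 3) = 4] LHS = 4·(…); ÷4 both sides. So div: (x - 3) + 3 = 1.
Step 5. [(x - 3) + 3 = 1] 3 comes off first (subtract 3), so sub: x - 3 = -2.
Step 6. [x - 3 = -2] the outer -3 inverts by adding 3 ⇒ sub: x = 1.

Answer: x ∈ {1}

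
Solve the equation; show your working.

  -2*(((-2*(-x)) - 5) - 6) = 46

Step 1. [-2*(((-2*(-x)) - 5) - 6) = 46] leading coefficient -2: divide by -2. So div: ((-2*(-x)) - 5) - 6 = -23.
Step 2. [((-2*(-x)) - 5) - 6 = -23] 6 comes off first (add 6), so sub: (-2*(-x)) - 5 = -17.
Step 3. [(-2*(-x)) - 5 = -17] peel the -5: add 5 from each side ⇒ sub: -2*(-x) = -12.
Step 4. [-2*(-x) = -12] -2·(inner) — divide through by -2. So div: -x = 6.
Step 5. [-x = 6] LHS negated; negate both sides ⇒ neg: x = -6.

Answer: x ∈ {-6}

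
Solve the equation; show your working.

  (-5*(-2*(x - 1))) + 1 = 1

Step 1. [(-5*(-2*(x - 1))) + 1 = 1] subtract 1: x sits inside (… + 1) ⇒ sub: -5*(-2*(x - 1)) = 0.
Step 2. [-5*(-2*(x - 1)) = 0] -5·(inner) — divide through by -5 ⇒ div: -2*(x - 1) = 0.
Step 3. [-2*(x - 1) = 0] -2 out front; divide by -2. So div: x - 1 = 0.
Step 4. [x - 1 = 0] the outer -1 inverts by adding 1, so sub: x = 1.

Answer: x ∈ {1}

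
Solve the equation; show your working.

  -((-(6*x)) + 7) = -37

Step 1. [-((-(6*x)) + 7) = -37] flip signs both sides, so neg: (-(6*x)) + 7 = 37.
Step 2. [(-(6*x)) + 7 = 37] +7 is outermost — subtract 7 both sides ⇒ sub: -(6*x) = 30.
Step 3. [-(6*x) = 30] LHS negated; negate both sides ⇒ neg: 6*x = -30.
Step 4. [6*x = -30] 6·(inner) — divide through by 6 ⇒ div: x = -5.

Answer: x ∈ {-5}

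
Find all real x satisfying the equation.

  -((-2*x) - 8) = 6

Step 1. [-((-2*x) - 8) = 6] leading − — multiply by −1, so neg: (-2*x) - 8 = -6.
Step 2. [(-2*x) - 8 = -6] common factor -2 (LHS and -6) — divide through, so factor: x + 4 = 3.
Step 3. [x + 4 = 3] 4 comes off first (subtract 4). So sub: x = -1.

Answer: x ∈ {-1}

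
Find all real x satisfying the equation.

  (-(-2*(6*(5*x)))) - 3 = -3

Step 1. [(-(-2*(6*(5*x)))) - 3 = -3] 3 comes off first (add 3) ⇒ sub: -(-2*(6*(5*x))) = 0.
Step 2. [-(-2*(6*(5*x))) = 0] LHS negated; negate both sides, so neg: -2*(6*(5*x)) = 0.
Step 3. [-2*(6*(5*x)) = 0] divide by the outer -2 ⇒ div: 6*(5*x) = 0.
Step 4. [6*(5*x) = 0] 6 out front; divide by 6. So div: 5*x = 0.
Step 5. [5*x = 0] 5·(inner) — divide through by 5. So div: x = 0.

Answer: x ∈ {0}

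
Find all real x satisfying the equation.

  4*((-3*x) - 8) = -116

Step 1. [4*((-3*x) - 8) = -116] LHS = 4·(…); ÷4 both sides. So div: (-3*x) - 8 = -29.
Step 2. [(-3*x) - 8 = -29] add 8: x sits inside (… - 8), so sub: -3*x = -21.
Step 3. [-3*x = -21] LHS = -3·(…); ÷-3 both sides, so div: x = 7.

Answer: x ∈ {7}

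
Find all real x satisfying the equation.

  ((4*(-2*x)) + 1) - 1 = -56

Step 1. [((4*(-2*x)) + 1) - 1 = -56] peel the -1: add 1 from each side, so sub: (4*(-2*x)) + 1 = -55.
Step 2. [(4*(-2*x)) + 1 = -55] 1 comes off first (subtract 1). So sub: 4*(-2*x) = -56.
Step 3. [4*(-2*x) = -56] 4 out front; divide by 4 ⇒ div: -2*x = -14.
Step 4. [-2*x = -14] leading coefficient -2: divide by -2. So div: x = 7.

Answer: x ∈ {7}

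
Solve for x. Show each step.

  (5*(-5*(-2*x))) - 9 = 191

Step 1. [(5*(-5*(-2*x))) - 9 = 191] add 9: x sits inside (… - 9). So sub: 5*(-5*(-2*x)) = 200.
Step 2. [5*(-5*(-2*x)) = 200] LHS = 5·(…); ÷5 both sides ⇒ div: -5*(-2*x) = 40.
Step 3. [-5*(-2*x) = 40] divide by the outer -5 ⇒ div: -2*x = -8.
Step 4. [-2*x = -8] divide by the outer -2, so div: x = 4.

Answer: x ∈ {4}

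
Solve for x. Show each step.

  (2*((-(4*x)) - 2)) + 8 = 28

Step 1. [(2*((-(4*x)) - 2)) + 8 = 28] 2 | LHS and 2 | 28: pull 2 out. So factor: ((-(4*x)) - 2) + 4 = 14.
Step 2. [((-(4*x)) - 2) + 4 = 14] 4 comes off first (subtract 4). So sub: (-(4*x)) - 2 = 10.
Step 3. [(-(4*x)) - 2 = 10] -2 is outermost — add 2 both sides, so sub: -(4*x) = 12.
Step 4. [-(4*x) = 12] LHS negated; negate both sides ⇒ neg: 4*x = -12.
Step 5. [4*x = -12] leading coefficient 4: divide by 4 ⇒ div: x = -3.

Answer: x ∈ {-3}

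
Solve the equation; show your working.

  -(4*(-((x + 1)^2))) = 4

Step 1. [-(4*(-((x + 1)^2))) = 4] flip signs both sides, so neg: 4*(-((x + 1)^2)) = -4.
Step 2. [4*(-((x + 1)^2)) = -4] leading coefficient 4: divide by 4, so div: -((x + 1)^2) = -1.
Step 3. [-((x + 1)^2) = -1] LHS negated; negate both sides ⇒ neg: (x + 1)^2 = 1.
Step 4. [(x + 1)^2 = 1] 1 ≥ 0, LHS is (·)² — take ±√, so sqrt: x + 1 = 1 or -1.
Step 5. [x + 1 = 1 or -1] subtract 1: x sits inside (… + 1), so sub: x = 0 or -2.

Answer: x ∈ {-2, 0}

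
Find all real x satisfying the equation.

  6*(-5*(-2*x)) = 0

Step 1. [6*(-5*(-2*x)) = 0] 6 out front; divide by 6, so div: -5*(-2*x) = 0.
Step 2. [-5*(-2*x) = 0] divide by the outer -5 ⇒ div: -2*x = 0.
Step 3. [-2*x = 0] -2 out front; divide by -2. So div: x = 0.

Answer: x ∈ {0}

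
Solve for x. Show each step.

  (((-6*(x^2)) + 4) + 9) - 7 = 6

Step 1. [(((-6*(x^2)) + 4) + 9) - 7 = 6] -7 is outermost — add 7 both sides ⇒ sub: ((-6*(x^2)) + 4) + 9 = 13.
Step 2. [((-6*(x^2)) + 4) + 9 = 13] subtract 9: x sits inside (… + 9), so sub: (-6*(x^2)) + 4 = 4.
Step 3. [(-6*(x^2)) + 4 = 4] +4 is outermost — subtract 4 both sides ⇒ sub: -6*(x^2) = 0.
Step 4. [-6*(x^2) = 0] leading coefficient -6: divide by -6. So div: x^2 = 0.
Step 5. [x^2 = 0] LHS squared, RHS 0 ≥ 0: apply √ (±), so sqrt: x = 0.

Answer: x ∈ {0}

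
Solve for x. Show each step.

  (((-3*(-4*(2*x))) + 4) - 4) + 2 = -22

Step 1. [(((-3*(-4*(2*x))) + 4) - 4) + 2 = -22] 2 comes off first (subtract 2), so sub: ((-3*(-4*(2*x))) + 4) - 4 = -24.
Step 2. [((-3*(-4*(2*x))) + 4) - 4 = -24] add 4: x sits inside (… - 4). So sub: (-3*(-4*(2*x))) + 4 = -20.
Step 3. [(-3*(-4*(2*x))) + 4 = -20] +4 is outermost — subtract 4 both sides, so sub: -3*(-4*(2*x)) = -24.
Step 4. [-3*(-4*(2*x)) = -24] leading coefficient -3: divide by -3 ⇒ div: -4*(2*x) = 8.
Step 5. [-4*(2*x) = 8] divide by the outer -4. So div: 2*x = -2.
Step 6. [2*x = -2] LHS = 2·(…); ÷2 both sides ⇒ div: x = -1.

Answer: x ∈ {-1}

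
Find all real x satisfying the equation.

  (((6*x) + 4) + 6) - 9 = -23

Step 1. [(((6*x) + 4) + 6) - 9 = -23] 9 comes off first (add 9) ⇒ sub: ((6*x) + 4) + 6 = -14.
Step 2. [((6*x) + 4) + 6 = -14] subtract 6: x sits inside (… + 6), so sub: (6*x) + 4 = -20.
Step 3. [(6*x) + 4 = -20] subtract 4: x sits inside (… + 4) ⇒ sub: 6*x = -24.
Step 4. [6*x = -24] divide by the outer 6 ⇒ div: x = -4.

Answer: x ∈ {-4}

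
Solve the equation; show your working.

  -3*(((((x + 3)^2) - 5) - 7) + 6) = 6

Step 1. [-3*(((((x + 3)^2) - 5) - 7) + 6) = 6] -3·(inner) — divide through by -3. So div: ((((x + 3)^2) - 5) - 7) + 6 = -2.
Step 2. [((((x + 3)^2) - 5) - 7) + 6 = -2] 6 comes off first (subtract 6). So sub: (((x + 3)^2) - 5) - 7 = -8.
Step 3. [(((x + 3)^2) - 5) - 7 = -8] peel the -7: add 7 from each side, so sub: ((x + 3)^2) - 5 = -1.
Step 4. [((x + 3)^2) - 5 = -1] the outer -5 inverts by adding 5, so sub: (x + 3)^2 = 4.
Step 5. [(x + 3)^2 = 4] √ both sides: 4 ≥ 0 gives two branches ⇒ sqrt: x + 3 = 2 or -2.
Step 6. [x + 3 = 2 or -2] subtract 3: x sits inside (… + 3). So sub: x = -1 or -5.

Answer: x ∈ {-5, -1}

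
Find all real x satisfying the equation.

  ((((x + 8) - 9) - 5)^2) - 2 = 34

Step 1. [((((x + 8) - 9) - 5)^2) - 2 = 34] 2 comes off first (add 2). So sub: (((x + 8) - 9) - 5)^2 = 36.
Step 2. [(((x + 8) - 9) - 5)^2 = 36] 36 ≥ 0, LHS is (·)² — take ±√, so sqrt: ((x + 8) - 9) - 5 = 6 or -6.
Step 3. [((x + 8) - 9) - 5 = 6 or -6] -5 is outermost — add 5 both sides. So sub: (x + 8) - 9 = 11 or -1.
Step 4. [(x + 8) - 9 = 11 or -1] the outer -9 inverts by adding 9, so sub: x + 8 = 20 or 8.
Step 5. [x + 8 = 20 or 8] +8 is outermost — subtract 8 both sides, so sub: x = 12 or 0.

Answer: x ∈ {0, 12}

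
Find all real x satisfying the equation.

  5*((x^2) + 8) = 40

Step 1. [5*((x^2) + 8) = 40] LHS = 5·(…); ÷5 both sides. So div: (x^2) + 8 = 8.
Step 2. [(x^2) + 8 = 8] peel the +8: subtract 8 from each side, so sub: x^2 = 0.
Step 3. [x^2 = 0] LHS squared, RHS 0 ≥ 0: apply √ (±). So sqrt: x = 0.

Answer: x ∈ {0}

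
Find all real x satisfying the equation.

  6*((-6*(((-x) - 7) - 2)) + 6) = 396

Step 1. [6*((-6*(((-x) - 7) - 2)) + 6) = 396] divide by the outer 6. So div: (-6*(((-x) - 7) - 2)) + 6 = 66.
Step 2. [(-6*(((-x) - 7) - 2)) + 6 = 66] subtract 6: x sits inside (… + 6), so sub: -6*(((-x) - 7) - 2) = 60.
Step 3. [-6*(((-x) - 7) - 2) = 60] leading coefficient -6: divide by -6 ⇒ div: ((-x) - 7) - 2 = -10.
Step 4. [((-x) - 7) - 2 = -10] 2 comes off first (add 2) ⇒ sub: (-x) - 7 = -8.
Step 5. [(-x) - 7 = -8] 7 comes off first (add 7), so sub: -x = -1.
Step 6. [-x = -1] flip signs both sides ⇒ neg: x = 1.

Answer: x ∈ {1}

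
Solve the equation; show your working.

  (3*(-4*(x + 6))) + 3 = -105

Step 1. [(3*(-4*(x + 6))) + 3 = -105] 3 | LHS and 3 | -105: pull 3 out ⇒ factor: (-4*(x + 6)) + 1 = -35.
Step 2. [(-4*(x + 6)) + 1 = -35] subtract 1: x sits inside (… + 1) ⇒ sub: -4*(x + 6) = -36.
Step 3. [-4*(x + 6) = -36] -4 out front; divide by -4. So div: x + 6 = 9.
Step 4. [x + 6 = 9] the outer +6 inverts by subtracting 6, so sub: x = 3.

Answer: x ∈ {3}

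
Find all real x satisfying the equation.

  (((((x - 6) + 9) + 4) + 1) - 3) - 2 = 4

Step 1. [(((((x - 6) + 9) + 4) + 1) - 3) - 2 = 4] 2 comes off first (add 2) ⇒ sub: ((((x - 6) + 9) + 4) + 1) - 3 = 6.
Step 2. [((((x - 6) + 9) + 4) + 1) - 3 = 6] the outer -3 inverts by adding 3. So sub: (((x - 6) + 9) + 4) + 1 = 9.
Step 3. [(((x - 6) + 9) + 4) + 1 = 9] +1 is outermost — subtract 1 both sides, so sub: ((x - 6) + 9) + 4 = 8.
Step 4. [((x - 6) + 9) + 4 = 8] +4 is outermost — subtract 4 both sides ⇒ sub: (x - 6) + 9 = 4.
Step 5. [(x - 6) + 9 = 4] the outer +9 inverts by subtracting 9, so sub: x - 6 = -5.
Step 6. [x - 6 = -5] peel the -6: add 6 from each side, so sub: x = 1.

Answer: x ∈ {1}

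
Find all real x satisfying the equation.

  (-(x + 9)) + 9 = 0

Step 1. [(-(x + 9)) + 9 = 0] peel the +9: subtract 9 from each side. So sub: -(x + 9) = -9.
Step 2. [-(x + 9) = -9] flip signs both sides, so neg: x + 9 = 9.
Step 3. [x + 9 = 9] 9 comes off first (subtract 9). So sub: x = 0.

Answer: x ∈ {0}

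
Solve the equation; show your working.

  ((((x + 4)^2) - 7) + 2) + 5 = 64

Step 1. [((((x + 4)^2) - 7) + 2) + 5 = 64] subtract 5: x sits inside (… + 5). So sub: (((x + 4)^2) - 7) + 2 = 59.
Step 2. [(((x + 4)^2) - 7) + 2 = 59] 2 comes off first (subtract 2). So sub: ((x + 4)^2) - 7 = 57.
Step 3. [((x + 4)^2) - 7 = 57] peel the -7: add 7 from each side, so sub: (x + 4)^2 = 64.
Step 4. [(x + 4)^2 = 64] 64 ≥ 0, LHS is (·)² — take ±√ ⇒ sqrt: x + 4 = 8 or -8.
Step 5. [x + 4 = 8 or -8] 4 comes off first (subtract 4) ⇒ sub: x = 4 or -12.

Answer: x ∈ {-12, 4}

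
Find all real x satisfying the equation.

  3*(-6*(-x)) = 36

Step 1. [3*(-6*(-x)) = 36] 3·(inner) — divide through by 3, so div: -6*(-x) = 12.
Step 2. [-6*(-x) = 12] leading coefficient -6: divide by -6, so div: -x = -2.
Step 3. [-x = -2] flip signs both sides. So neg: x = 2.

Answer: x ∈ {2}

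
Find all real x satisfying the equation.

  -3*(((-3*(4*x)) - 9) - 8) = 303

Step 1. [-3*(((-3*(4*x)) - 9) - 8) = 303] LHS = -3·(…); ÷-3 both sides ⇒ div: ((-3*(4*x)) - 9) - 8 = -101.
Step 2. [((-3*(4*x)) - 9) - 8 = -101] add 8: x sits inside (… - 8), so sub: (-3*(4*x)) - 9 = -93.
Step 3. [(-3*(4*x)) - 9 = -93] common factor -3 (LHS and -93) — divide through ⇒ factor: (4*x) + 3 = 31.
Step 4. [(4*x) + 3 = 31] the outer +3 inverts by subtracting 3 ⇒ sub: 4*x = 28.
Step 5. [4*x = 28] 4·(inner) — divide through by 4 ⇒ div: x = 7.

Answer: x ∈ {7}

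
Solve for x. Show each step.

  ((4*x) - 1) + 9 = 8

Step 1. [((4*x) - 1) + 9 = 8] +9 is outermost — subtract 9 both sides ⇒ sub: (4*x) - 1 = -1.
Step 2. [(4*x) - 1 = -1] the outer -1 inverts by adding 1 ⇒ sub: 4*x = 0.
Step 3. [4*x = 0] 4 out front; divide by 4. So div: x = 0.

Answer: x ∈ {0}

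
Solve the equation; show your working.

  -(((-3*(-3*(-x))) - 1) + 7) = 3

Step 1. [-(((-3*(-3*(-x))) - 1) + 7) = 3] LHS negated; negate both sides ⇒ neg: ((-3*(-3*(-x))) - 1) + 7 = -3.
Step 2. [((-3*(-3*(-x))) - 1) + 7 = -3] peel the +7: subtract 7 from each side, so sub: (-3*(-3*(-x))) - 1 = -10.
Step 3. [(-3*(-3*(-x))) - 1 = -10] -1 is outermost — add 1 both sides. So sub: -3*(-3*(-x)) = -9.
Step 4. [-3*(-3*(-x)) = -9] LHS = -3·(…); ÷-3 both sides, so div: -3*(-x) = 3.
Step 5. [-3*(-x) = 3] leading coefficient -3: divide by -3 ⇒ div: -x = -1.
Step 6. [-x = -1] flip signs both sides, so neg: x = 1.

Answer: x ∈ {1}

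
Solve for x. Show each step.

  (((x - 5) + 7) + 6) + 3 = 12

Step 1. [(((x - 5) + 7) + 6) + 3 = 12] 3 comes off first (subtract 3) ⇒ sub: ((x - 5) + 7) + 6 = 9.
Step 2. [((x - 5) + 7) + 6 = 9] the outer +6 inverts by subtracting 6. So sub: (x - 5) + 7 = 3.
Step 3. [(x - 5) + 7 = 3] peel the +7: subtract 7 from each side ⇒ sub: x - 5 = -4.
Step 4. [x - 5 = -4] peel the -5: add 5 from each side ⇒ sub: x = 1.

Answer: x ∈ {1}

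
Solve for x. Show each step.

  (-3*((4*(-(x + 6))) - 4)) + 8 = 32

Step 1. [(-3*((4*(-(x + 6))) - 4)) + 8 = 32] +8 is outermost — subtract 8 both sides ⇒ sub: -3*((4*(-(x + 6))) - 4) = 24.
Step 2. [-3*((4*(-(x + 6))) - 4) = 24] -3·(inner) — divide through by -3, so div: (4*(-(x + 6))) - 4 = -8.
Step 3. [(4*(-(x + 6))) - 4 = -8] peel the -4: add 4 from each side. So sub: 4*(-(x + 6)) = -4.
Step 4. [4*(-(x + 6)) = -4] 4 out front; divide by 4, so div: -(x + 6) = -1.
Step 5. [-(x + 6) = -1] leading − — multiply by −1. So neg: x + 6 = 1.
Step 6. [x + 6 = 1] subtract 6: x sits inside (… + 6). So sub: x = -5.

Answer: x ∈ {-5}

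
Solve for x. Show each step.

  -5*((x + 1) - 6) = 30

Step 1. [-5*((x + 1) - 6) = 30] leading coefficient -5: divide by -5. So div: (x + 1) - 6 = -6.
Step 2. [(x + 1) - 6 = -6] -6 is outermost — add 6 both sides. So sub: x + 1 = 0.
Step 3. [x + 1 = 0] peel the +1: subtract 1 from each side, so sub: x = -1.

Answer: x ∈ {-1}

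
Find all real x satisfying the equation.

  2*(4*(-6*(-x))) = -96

Step 1. [2*(4*(-6*(-x))) = -96] 2·(inner) — divide through by 2 ⇒ div: 4*(-6*(-x)) = -48.
Step 2. [4*(-6*(-x)) = -48] 4 out front; divide by 4 ⇒ div: -6*(-x) = -12.
Step 3. [-6*(-x) = -12] divide by the outer -6 ⇒ div: -x = 2.
Step 4. [-x = 2] LHS negated; negate both sides ⇒ neg: x = -2.

Answer: x ∈ {-2}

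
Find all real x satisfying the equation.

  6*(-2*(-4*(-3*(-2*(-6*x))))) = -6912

Step 1. [6*(-2*(-4*(-3*(-2*(-6*x))))) = -6912] leading coefficient 6: divide by 6. So div: -2*(-4*(-3*(-2*(-6*x)))) = -1152.
Step 2. [-2*(-4*(-3*(-2*(-6*x)))) = -1152] leading coefficient -2: divide by -2. So div: -4*(-3*(-2*(-6*x))) = 576.
Step 3. [-4*(-3*(-2*(-6*x))) = 576] -4 out front; divide by -4. So div: -3*(-2*(-6*x)) = -144.
Step 4. [-3*(-2*(-6*x)) = -144] leading coefficient -3: divide by -3 ⇒ div: -2*(-6*x) = 48.
Step 5. [-2*(-6*x) = 48] -2·(inner) — divide through by -2. So div: -6*x = -24.
Step 6. [-6*x = -24] -6 out front; divide by -6 ⇒ div: x = 4.

Answer: x ∈ {4}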